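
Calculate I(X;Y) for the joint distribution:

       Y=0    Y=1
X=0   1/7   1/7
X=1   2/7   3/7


H(X) = 0.8631, H(Y) = 0.9852, H(X,Y) = 1.8424
I(X;Y) = H(X) + H(Y) - H(X,Y) = 0.0060 bits


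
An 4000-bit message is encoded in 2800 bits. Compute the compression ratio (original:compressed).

Compression ratio = Original / Compressed
= 4000 / 2800 = 1.43:1


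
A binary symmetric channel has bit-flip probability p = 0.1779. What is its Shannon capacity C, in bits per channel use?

For BSC with error probability p:
C = 1 - H(p) where H(p) is binary entropy
H(0.1779) = -0.1779 × log₂(0.1779) - 0.8221 × log₂(0.8221)
H(p) = 0.6755
C = 1 - 0.6755 = 0.3245 bits/use


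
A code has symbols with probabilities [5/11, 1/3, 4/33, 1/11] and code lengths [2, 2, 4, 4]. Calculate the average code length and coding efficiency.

Average length L = Σ p_i × l_i = 2.4242 bits
Entropy H = 1.7289 bits
Efficiency η = H/L × 100% = 71.32%


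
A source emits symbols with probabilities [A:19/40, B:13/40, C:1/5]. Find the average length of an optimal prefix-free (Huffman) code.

Huffman tree construction:
Combine smallest probabilities repeatedly
Resulting codes:
  A: 0 (length 1)
  B: 11 (length 2)
  C: 10 (length 2)
Average length = Σ p(s) × length(s) = 1.5250 bits


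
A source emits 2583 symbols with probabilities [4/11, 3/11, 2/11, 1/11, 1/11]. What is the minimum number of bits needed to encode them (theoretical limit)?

Entropy H = 2.1181 bits/symbol
Minimum bits = H × n = 2.1181 × 2583
= 5471.00 bits


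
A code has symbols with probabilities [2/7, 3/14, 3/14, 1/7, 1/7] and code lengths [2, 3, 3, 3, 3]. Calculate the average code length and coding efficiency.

Average length L = Σ p_i × l_i = 2.7143 bits
Entropy H = 2.2709 bits
Efficiency η = H/L × 100% = 83.67%


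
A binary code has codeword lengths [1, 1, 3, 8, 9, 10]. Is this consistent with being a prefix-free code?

Kraft inequality: Σ 2^(-l_i) ≤ 1 for prefix-free code
Calculating: 2^(-1) + 2^(-1) + 2^(-3) + 2^(-8) + 2^(-9) + 2^(-10)
= 0.5 + 0.5 + 0.125 + 0.00390625 + 0.001953125 + 0.0009765625
= 1.1318
Since 1.1318 > 1, prefix-free code does not exist


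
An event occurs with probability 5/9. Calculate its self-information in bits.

Information content I(x) = -log₂(p(x))
I = -log₂(5/9) = -log₂(0.5556)
I = 0.8480 bits


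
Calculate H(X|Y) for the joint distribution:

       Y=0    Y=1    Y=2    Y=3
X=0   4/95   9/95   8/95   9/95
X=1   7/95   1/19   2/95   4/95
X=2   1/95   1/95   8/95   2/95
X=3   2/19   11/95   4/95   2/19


H(X|Y) = Σ_y p(y) H(X|Y=y)
  p(Y=0) = 22/95, H(X|Y=0) = 1.6926
  p(Y=1) = 26/95, H(X|Y=1) = 1.6930
  p(Y=2) = 22/95, H(X|Y=2) = 1.8231
  p(Y=3) = 5/19, H(X|Y=3) = 1.7739
H(X|Y) = 0.2316×1.6926 + 0.2737×1.6930 + 0.2316×1.8231 + 0.2632×1.7739 = 1.7443 bits


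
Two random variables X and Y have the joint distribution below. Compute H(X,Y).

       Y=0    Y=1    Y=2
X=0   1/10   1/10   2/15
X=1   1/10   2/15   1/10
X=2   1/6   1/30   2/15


H(X,Y) = -Σ p(x,y) log₂ p(x,y)
  p(0,0)=1/10: -0.1000 × log₂(0.1000) = 0.3322
  p(0,1)=1/10: -0.1000 × log₂(0.1000) = 0.3322
  p(0,2)=2/15: -0.1333 × log₂(0.1333) = 0.3876
  p(1,0)=1/10: -0.1000 × log₂(0.1000) = 0.3322
  p(1,1)=2/15: -0.1333 × log₂(0.1333) = 0.3876
  p(1,2)=1/10: -0.1000 × log₂(0.1000) = 0.3322
  p(2,0)=1/6: -0.1667 × log₂(0.1667) = 0.4308
  p(2,1)=1/30: -0.0333 × log₂(0.0333) = 0.1636
  p(2,2)=2/15: -0.1333 × log₂(0.1333) = 0.3876
H(X,Y) = 3.0859 bits


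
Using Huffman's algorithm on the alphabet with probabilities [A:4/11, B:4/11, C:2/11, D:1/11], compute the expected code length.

Huffman tree construction:
Combine smallest probabilities repeatedly
Resulting codes:
  A: 11 (length 2)
  B: 0 (length 1)
  C: 101 (length 3)
  D: 100 (length 3)
Average length = Σ p(s) × length(s) = 1.9091 bits


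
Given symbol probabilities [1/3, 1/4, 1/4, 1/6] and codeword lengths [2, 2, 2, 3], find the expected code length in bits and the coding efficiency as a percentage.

Average length L = Σ p_i × l_i = 2.1667 bits
Entropy H = 1.9591 bits
Efficiency η = H/L × 100% = 90.42%


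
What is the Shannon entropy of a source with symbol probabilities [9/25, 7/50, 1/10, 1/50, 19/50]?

H(X) = -Σ p(x) log₂ p(x)
  -9/25 × log₂(9/25) = 0.5306
  -7/50 × log₂(7/50) = 0.3971
  -1/10 × log₂(1/10) = 0.3322
  -1/50 × log₂(1/50) = 0.1129
  -19/50 × log₂(19/50) = 0.5305
H(X) = 1.9032 bits


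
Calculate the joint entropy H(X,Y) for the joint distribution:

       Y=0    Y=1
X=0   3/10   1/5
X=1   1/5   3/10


H(X,Y) = -Σ p(x,y) log₂ p(x,y)
  p(0,0)=3/10: -0.3000 × log₂(0.3000) = 0.5211
  p(0,1)=1/5: -0.2000 × log₂(0.2000) = 0.4644
  p(1,0)=1/5: -0.2000 × log₂(0.2000) = 0.4644
  p(1,1)=3/10: -0.3000 × log₂(0.3000) = 0.5211
H(X,Y) = 1.9710 bits


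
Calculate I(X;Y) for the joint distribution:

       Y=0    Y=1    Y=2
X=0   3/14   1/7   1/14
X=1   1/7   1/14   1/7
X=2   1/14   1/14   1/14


H(X) = 1.5306, H(Y) = 1.5567, H(X,Y) = 3.0391
I(X;Y) = H(X) + H(Y) - H(X,Y) = 0.0481 bits


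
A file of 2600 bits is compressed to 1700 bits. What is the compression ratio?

Compression ratio = Original / Compressed
= 2600 / 1700 = 1.53:1


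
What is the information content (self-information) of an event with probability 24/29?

Information content I(x) = -log₂(p(x))
I = -log₂(24/29) = -log₂(0.8276)
I = 0.2730 bits


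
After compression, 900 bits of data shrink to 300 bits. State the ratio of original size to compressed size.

Compression ratio = Original / Compressed
= 900 / 300 = 3.00:1


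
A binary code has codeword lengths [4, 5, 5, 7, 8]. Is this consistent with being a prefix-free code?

Kraft inequality: Σ 2^(-l_i) ≤ 1 for prefix-free code
Calculating: 2^(-4) + 2^(-5) + 2^(-5) + 2^(-7) + 2^(-8)
= 0.0625 + 0.03125 + 0.03125 + 0.0078125 + 0.00390625
= 0.1367
Since 0.1367 ≤ 1, prefix-free code exists


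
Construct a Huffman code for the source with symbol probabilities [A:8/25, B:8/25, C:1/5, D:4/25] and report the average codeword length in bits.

Huffman tree construction:
Combine smallest probabilities repeatedly
Resulting codes:
  A: 10 (length 2)
  B: 11 (length 2)
  C: 01 (length 2)
  D: 00 (length 2)
Average length = Σ p(s) × length(s) = 2.0000 bits


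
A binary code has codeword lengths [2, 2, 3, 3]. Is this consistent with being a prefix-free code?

Kraft inequality: Σ 2^(-l_i) ≤ 1 for prefix-free code
Calculating: 2^(-2) + 2^(-2) + 2^(-3) + 2^(-3)
= 0.25 + 0.25 + 0.125 + 0.125
= 0.7500
Since 0.7500 ≤ 1, prefix-free code exists


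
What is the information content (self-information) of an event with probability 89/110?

Information content I(x) = -log₂(p(x))
I = -log₂(89/110) = -log₂(0.8091)
I = 0.3056 bits


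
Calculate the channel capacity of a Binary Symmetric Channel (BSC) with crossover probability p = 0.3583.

For BSC with error probability p:
C = 1 - H(p) where H(p) is binary entropy
H(0.3583) = -0.3583 × log₂(0.3583) - 0.6417 × log₂(0.6417)
H(p) = 0.9413
C = 1 - 0.9413 = 0.0587 bits/use


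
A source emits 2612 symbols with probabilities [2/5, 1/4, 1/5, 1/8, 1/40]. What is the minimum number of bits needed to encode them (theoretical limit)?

Entropy H = 2.0012 bits/symbol
Minimum bits = H × n = 2.0012 × 2612
= 5227.15 bits


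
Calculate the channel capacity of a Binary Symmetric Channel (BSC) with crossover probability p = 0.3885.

For BSC with error probability p:
C = 1 - H(p) where H(p) is binary entropy
H(0.3885) = -0.3885 × log₂(0.3885) - 0.6115 × log₂(0.6115)
H(p) = 0.9638
C = 1 - 0.9638 = 0.0362 bits/use


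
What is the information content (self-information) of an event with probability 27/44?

Information content I(x) = -log₂(p(x))
I = -log₂(27/44) = -log₂(0.6136)
I = 0.7045 bits


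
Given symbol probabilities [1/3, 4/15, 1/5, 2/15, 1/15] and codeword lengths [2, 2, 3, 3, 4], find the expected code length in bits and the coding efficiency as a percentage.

Average length L = Σ p_i × l_i = 2.4667 bits
Entropy H = 2.1493 bits
Efficiency η = H/L × 100% = 87.13%


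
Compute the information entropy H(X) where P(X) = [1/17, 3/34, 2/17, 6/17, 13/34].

H(X) = -Σ p(x) log₂ p(x)
  -1/17 × log₂(1/17) = 0.2404
  -3/34 × log₂(3/34) = 0.3090
  -2/17 × log₂(2/17) = 0.3632
  -6/17 × log₂(6/17) = 0.5303
  -13/34 × log₂(13/34) = 0.5303
H(X) = 1.9733 bits


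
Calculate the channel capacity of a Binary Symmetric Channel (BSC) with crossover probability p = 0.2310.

For BSC with error probability p:
C = 1 - H(p) where H(p) is binary entropy
H(0.2310) = -0.2310 × log₂(0.2310) - 0.7690 × log₂(0.7690)
H(p) = 0.7798
C = 1 - 0.7798 = 0.2202 bits/use


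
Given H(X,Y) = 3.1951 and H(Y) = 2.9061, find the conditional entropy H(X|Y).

Chain rule: H(X,Y) = H(X|Y) + H(Y)
H(X|Y) = H(X,Y) - H(Y) = 3.1951 - 2.9061 = 0.289 bits


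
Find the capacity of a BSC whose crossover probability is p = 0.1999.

For BSC with error probability p:
C = 1 - H(p) where H(p) is binary entropy
H(0.1999) = -0.1999 × log₂(0.1999) - 0.8001 × log₂(0.8001)
H(p) = 0.7217
C = 1 - 0.7217 = 0.2783 bits/use


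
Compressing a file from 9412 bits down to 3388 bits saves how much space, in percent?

Space savings = (1 - Compressed/Original) × 100%
= (1 - 3388/9412) × 100%
= 64.00%


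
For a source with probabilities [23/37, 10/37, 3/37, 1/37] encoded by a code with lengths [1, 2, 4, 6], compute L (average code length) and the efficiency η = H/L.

Average length L = Σ p_i × l_i = 1.6486 bits
Entropy H = 1.3712 bits
Efficiency η = H/L × 100% = 83.17%


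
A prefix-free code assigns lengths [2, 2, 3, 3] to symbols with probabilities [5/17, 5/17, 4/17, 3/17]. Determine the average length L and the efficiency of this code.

Average length L = Σ p_i × l_i = 2.4118 bits
Entropy H = 1.9713 bits
Efficiency η = H/L × 100% = 81.74%


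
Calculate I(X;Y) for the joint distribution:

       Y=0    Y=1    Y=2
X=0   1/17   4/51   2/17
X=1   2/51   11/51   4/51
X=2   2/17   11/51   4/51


H(X) = 1.5581, H(Y) = 1.4848, H(X,Y) = 2.9689
I(X;Y) = H(X) + H(Y) - H(X,Y) = 0.0740 bits


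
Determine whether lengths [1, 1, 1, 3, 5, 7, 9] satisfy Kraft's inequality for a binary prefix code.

Kraft inequality: Σ 2^(-l_i) ≤ 1 for prefix-free code
Calculating: 2^(-1) + 2^(-1) + 2^(-1) + 2^(-3) + 2^(-5) + 2^(-7) + 2^(-9)
= 0.5 + 0.5 + 0.5 + 0.125 + 0.03125 + 0.0078125 + 0.001953125
= 1.6660
Since 1.6660 > 1, prefix-free code does not exist


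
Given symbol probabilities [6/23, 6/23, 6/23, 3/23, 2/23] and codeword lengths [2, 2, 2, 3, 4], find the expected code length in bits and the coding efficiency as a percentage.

Average length L = Σ p_i × l_i = 2.3043 bits
Entropy H = 2.2069 bits
Efficiency η = H/L × 100% = 95.77%


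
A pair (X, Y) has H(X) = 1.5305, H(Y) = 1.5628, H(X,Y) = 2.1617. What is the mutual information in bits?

I(X;Y) = H(X) + H(Y) - H(X,Y)
I(X;Y) = 1.5305 + 1.5628 - 2.1617 = 0.9316 bits


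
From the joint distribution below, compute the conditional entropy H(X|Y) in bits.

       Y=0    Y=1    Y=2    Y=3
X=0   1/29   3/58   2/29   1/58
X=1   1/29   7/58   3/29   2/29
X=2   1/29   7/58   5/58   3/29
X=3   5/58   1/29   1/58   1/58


H(X|Y) = Σ_y p(y) H(X|Y=y)
  p(Y=0) = 11/58, H(X|Y=0) = 1.8586
  p(Y=1) = 19/58, H(X|Y=1) = 1.8238
  p(Y=2) = 8/29, H(X|Y=2) = 1.8050
  p(Y=3) = 6/29, H(X|Y=3) = 1.6258
H(X|Y) = 0.1897×1.8586 + 0.3276×1.8238 + 0.2759×1.8050 + 0.2069×1.6258 = 1.7843 bits


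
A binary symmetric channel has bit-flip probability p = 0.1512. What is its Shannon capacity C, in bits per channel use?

For BSC with error probability p:
C = 1 - H(p) where H(p) is binary entropy
H(0.1512) = -0.1512 × log₂(0.1512) - 0.8488 × log₂(0.8488)
H(p) = 0.6128
C = 1 - 0.6128 = 0.3872 bits/use


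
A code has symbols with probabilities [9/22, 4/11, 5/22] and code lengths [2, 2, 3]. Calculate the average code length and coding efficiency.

Average length L = Σ p_i × l_i = 2.2273 bits
Entropy H = 1.5440 bits
Efficiency η = H/L × 100% = 69.32%


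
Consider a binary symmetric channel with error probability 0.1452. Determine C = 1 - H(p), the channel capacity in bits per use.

For BSC with error probability p:
C = 1 - H(p) where H(p) is binary entropy
H(0.1452) = -0.1452 × log₂(0.1452) - 0.8548 × log₂(0.8548)
H(p) = 0.5977
C = 1 - 0.5977 = 0.4023 bits/use


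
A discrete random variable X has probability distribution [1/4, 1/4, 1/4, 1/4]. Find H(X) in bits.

H(X) = -Σ p(x) log₂ p(x)
  -1/4 × log₂(1/4) = 0.5000
  -1/4 × log₂(1/4) = 0.5000
  -1/4 × log₂(1/4) = 0.5000
  -1/4 × log₂(1/4) = 0.5000
H(X) = 2.0000 bits


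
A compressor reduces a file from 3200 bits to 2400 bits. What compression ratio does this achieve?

Compression ratio = Original / Compressed
= 3200 / 2400 = 1.33:1


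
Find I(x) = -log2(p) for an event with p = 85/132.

Information content I(x) = -log₂(p(x))
I = -log₂(85/132) = -log₂(0.6439)
I = 0.6350 bits


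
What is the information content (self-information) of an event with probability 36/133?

Information content I(x) = -log₂(p(x))
I = -log₂(36/133) = -log₂(0.2707)
I = 1.8854 bits


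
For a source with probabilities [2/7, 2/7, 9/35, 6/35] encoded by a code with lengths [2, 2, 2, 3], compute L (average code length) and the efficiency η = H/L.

Average length L = Σ p_i × l_i = 2.1714 bits
Entropy H = 1.9728 bits
Efficiency η = H/L × 100% = 90.85%


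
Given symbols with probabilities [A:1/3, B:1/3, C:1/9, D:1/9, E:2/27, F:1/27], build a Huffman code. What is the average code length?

Huffman tree construction:
Combine smallest probabilities repeatedly
Resulting codes:
  A: 10 (length 2)
  B: 11 (length 2)
  C: 010 (length 3)
  D: 011 (length 3)
  E: 001 (length 3)
  F: 000 (length 3)
Average length = Σ p(s) × length(s) = 2.3333 bits


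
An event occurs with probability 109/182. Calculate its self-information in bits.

Information content I(x) = -log₂(p(x))
I = -log₂(109/182) = -log₂(0.5989)
I = 0.7396 bits


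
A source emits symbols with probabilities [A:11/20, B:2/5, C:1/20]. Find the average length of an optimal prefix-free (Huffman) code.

Huffman tree construction:
Combine smallest probabilities repeatedly
Resulting codes:
  A: 1 (length 1)
  B: 01 (length 2)
  C: 00 (length 2)
Average length = Σ p(s) × length(s) = 1.4500 bits


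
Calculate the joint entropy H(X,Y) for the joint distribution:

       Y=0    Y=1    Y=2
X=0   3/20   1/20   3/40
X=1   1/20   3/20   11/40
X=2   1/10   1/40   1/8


H(X,Y) = -Σ p(x,y) log₂ p(x,y)
  p(0,0)=3/20: -0.1500 × log₂(0.1500) = 0.4105
  p(0,1)=1/20: -0.0500 × log₂(0.0500) = 0.2161
  p(0,2)=3/40: -0.0750 × log₂(0.0750) = 0.2803
  p(1,0)=1/20: -0.0500 × log₂(0.0500) = 0.2161
  p(1,1)=3/20: -0.1500 × log₂(0.1500) = 0.4105
  p(1,2)=11/40: -0.2750 × log₂(0.2750) = 0.5122
  p(2,0)=1/10: -0.1000 × log₂(0.1000) = 0.3322
  p(2,1)=1/40: -0.0250 × log₂(0.0250) = 0.1330
  p(2,2)=1/8: -0.1250 × log₂(0.1250) = 0.3750
H(X,Y) = 2.8860 bits


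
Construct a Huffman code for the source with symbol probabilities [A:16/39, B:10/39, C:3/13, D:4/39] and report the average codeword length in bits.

Huffman tree construction:
Combine smallest probabilities repeatedly
Resulting codes:
  A: 0 (length 1)
  B: 10 (length 2)
  C: 111 (length 3)
  D: 110 (length 3)
Average length = Σ p(s) × length(s) = 1.9231 bits


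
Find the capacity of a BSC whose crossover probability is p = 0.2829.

For BSC with error probability p:
C = 1 - H(p) where H(p) is binary entropy
H(0.2829) = -0.2829 × log₂(0.2829) - 0.7171 × log₂(0.7171)
H(p) = 0.8594
C = 1 - 0.8594 = 0.1406 bits/use


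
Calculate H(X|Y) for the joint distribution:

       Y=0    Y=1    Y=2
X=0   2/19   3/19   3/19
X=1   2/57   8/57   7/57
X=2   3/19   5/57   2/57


H(X|Y) = Σ_y p(y) H(X|Y=y)
  p(Y=0) = 17/57, H(X|Y=0) = 1.3793
  p(Y=1) = 22/57, H(X|Y=1) = 1.5440
  p(Y=2) = 6/19, H(X|Y=2) = 1.3821
H(X|Y) = 0.2982×1.3793 + 0.3860×1.5440 + 0.3158×1.3821 = 1.4438 bits


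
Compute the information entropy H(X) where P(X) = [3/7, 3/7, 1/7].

H(X) = -Σ p(x) log₂ p(x)
  -3/7 × log₂(3/7) = 0.5239
  -3/7 × log₂(3/7) = 0.5239
  -1/7 × log₂(1/7) = 0.4011
H(X) = 1.4488 bits


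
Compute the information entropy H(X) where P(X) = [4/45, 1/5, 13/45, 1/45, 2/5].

H(X) = -Σ p(x) log₂ p(x)
  -4/45 × log₂(4/45) = 0.3104
  -1/5 × log₂(1/5) = 0.4644
  -13/45 × log₂(13/45) = 0.5175
  -1/45 × log₂(1/45) = 0.1220
  -2/5 × log₂(2/5) = 0.5288
H(X) = 1.9431 bits


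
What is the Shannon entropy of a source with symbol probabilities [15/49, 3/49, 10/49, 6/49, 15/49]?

H(X) = -Σ p(x) log₂ p(x)
  -15/49 × log₂(15/49) = 0.5228
  -3/49 × log₂(3/49) = 0.2467
  -10/49 × log₂(10/49) = 0.4679
  -6/49 × log₂(6/49) = 0.3710
  -15/49 × log₂(15/49) = 0.5228
H(X) = 2.1312 bits


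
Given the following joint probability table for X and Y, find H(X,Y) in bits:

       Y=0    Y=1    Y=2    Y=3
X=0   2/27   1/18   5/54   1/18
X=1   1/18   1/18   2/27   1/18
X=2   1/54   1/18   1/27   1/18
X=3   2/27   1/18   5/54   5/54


H(X,Y) = -Σ p(x,y) log₂ p(x,y)
  p(0,0)=2/27: -0.0741 × log₂(0.0741) = 0.2781
  p(0,1)=1/18: -0.0556 × log₂(0.0556) = 0.2317
  p(0,2)=5/54: -0.0926 × log₂(0.0926) = 0.3179
  p(0,3)=1/18: -0.0556 × log₂(0.0556) = 0.2317
  p(1,0)=1/18: -0.0556 × log₂(0.0556) = 0.2317
  p(1,1)=1/18: -0.0556 × log₂(0.0556) = 0.2317
  p(1,2)=2/27: -0.0741 × log₂(0.0741) = 0.2781
  p(1,3)=1/18: -0.0556 × log₂(0.0556) = 0.2317
  p(2,0)=1/54: -0.0185 × log₂(0.0185) = 0.1066
  p(2,1)=1/18: -0.0556 × log₂(0.0556) = 0.2317
  p(2,2)=1/27: -0.0370 × log₂(0.0370) = 0.1761
  p(2,3)=1/18: -0.0556 × log₂(0.0556) = 0.2317
  p(3,0)=2/27: -0.0741 × log₂(0.0741) = 0.2781
  p(3,1)=1/18: -0.0556 × log₂(0.0556) = 0.2317
  p(3,2)=5/54: -0.0926 × log₂(0.0926) = 0.3179
  p(3,3)=5/54: -0.0926 × log₂(0.0926) = 0.3179
H(X,Y) = 3.9240 bits


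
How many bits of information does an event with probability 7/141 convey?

Information content I(x) = -log₂(p(x))
I = -log₂(7/141) = -log₂(0.0496)
I = 4.3322 bits


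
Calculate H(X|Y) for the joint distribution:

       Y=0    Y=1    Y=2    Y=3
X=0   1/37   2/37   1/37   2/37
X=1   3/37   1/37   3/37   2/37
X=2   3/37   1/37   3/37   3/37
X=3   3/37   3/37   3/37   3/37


H(X|Y) = Σ_y p(y) H(X|Y=y)
  p(Y=0) = 10/37, H(X|Y=0) = 1.8955
  p(Y=1) = 7/37, H(X|Y=1) = 1.8424
  p(Y=2) = 10/37, H(X|Y=2) = 1.8955
  p(Y=3) = 10/37, H(X|Y=3) = 1.9710
H(X|Y) = 0.2703×1.8955 + 0.1892×1.8424 + 0.2703×1.8955 + 0.2703×1.9710 = 1.9058 bits


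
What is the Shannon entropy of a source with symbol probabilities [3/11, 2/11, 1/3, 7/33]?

H(X) = -Σ p(x) log₂ p(x)
  -3/11 × log₂(3/11) = 0.5112
  -2/11 × log₂(2/11) = 0.4472
  -1/3 × log₂(1/3) = 0.5283
  -7/33 × log₂(7/33) = 0.4745
H(X) = 1.9612 bits


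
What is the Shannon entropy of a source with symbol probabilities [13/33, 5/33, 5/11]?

H(X) = -Σ p(x) log₂ p(x)
  -13/33 × log₂(13/33) = 0.5294
  -5/33 × log₂(5/33) = 0.4125
  -5/11 × log₂(5/11) = 0.5170
H(X) = 1.4590 bits


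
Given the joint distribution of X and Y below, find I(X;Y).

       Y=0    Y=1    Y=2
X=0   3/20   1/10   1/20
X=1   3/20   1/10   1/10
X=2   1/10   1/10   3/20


H(X) = 1.5813, H(Y) = 1.5710, H(X,Y) = 3.1087
I(X;Y) = H(X) + H(Y) - H(X,Y) = 0.0435 bits


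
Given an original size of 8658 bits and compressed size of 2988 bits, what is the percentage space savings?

Space savings = (1 - Compressed/Original) × 100%
= (1 - 2988/8658) × 100%
= 65.49%


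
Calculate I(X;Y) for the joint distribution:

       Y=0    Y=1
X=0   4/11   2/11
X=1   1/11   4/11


H(X) = 0.9940, H(Y) = 0.9940, H(X,Y) = 1.8231
I(X;Y) = H(X) + H(Y) - H(X,Y) = 0.1650 bits


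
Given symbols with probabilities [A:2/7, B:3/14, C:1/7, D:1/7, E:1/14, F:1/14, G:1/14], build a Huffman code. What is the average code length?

Huffman tree construction:
Combine smallest probabilities repeatedly
Resulting codes:
  A: 10 (length 2)
  B: 00 (length 2)
  C: 011 (length 3)
  D: 110 (length 3)
  E: 1110 (length 4)
  F: 1111 (length 4)
  G: 010 (length 3)
Average length = Σ p(s) × length(s) = 2.6429 bits


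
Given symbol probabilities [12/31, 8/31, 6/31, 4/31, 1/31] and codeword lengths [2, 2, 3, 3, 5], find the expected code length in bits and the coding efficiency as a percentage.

Average length L = Σ p_i × l_i = 2.4194 bits
Entropy H = 2.0339 bits
Efficiency η = H/L × 100% = 84.07%


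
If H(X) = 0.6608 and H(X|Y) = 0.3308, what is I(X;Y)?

I(X;Y) = H(X) - H(X|Y)
I(X;Y) = 0.6608 - 0.3308 = 0.33 bits


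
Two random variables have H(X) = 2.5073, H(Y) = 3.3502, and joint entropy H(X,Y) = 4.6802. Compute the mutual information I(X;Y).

I(X;Y) = H(X) + H(Y) - H(X,Y)
I(X;Y) = 2.5073 + 3.3502 - 4.6802 = 1.1773 bits


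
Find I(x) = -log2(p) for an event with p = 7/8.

Information content I(x) = -log₂(p(x))
I = -log₂(7/8) = -log₂(0.8750)
I = 0.1926 bits


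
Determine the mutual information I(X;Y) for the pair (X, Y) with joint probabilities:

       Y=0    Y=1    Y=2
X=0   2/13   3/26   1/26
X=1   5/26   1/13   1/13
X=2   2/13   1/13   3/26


H(X) = 1.5828, H(Y) = 1.4979, H(X,Y) = 3.0420
I(X;Y) = H(X) + H(Y) - H(X,Y) = 0.0387 bits


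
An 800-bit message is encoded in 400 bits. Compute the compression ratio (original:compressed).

Compression ratio = Original / Compressed
= 800 / 400 = 2.00:1


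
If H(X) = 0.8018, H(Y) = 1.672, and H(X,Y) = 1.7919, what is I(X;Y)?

I(X;Y) = H(X) + H(Y) - H(X,Y)
I(X;Y) = 0.8018 + 1.672 - 1.7919 = 0.6819 bits


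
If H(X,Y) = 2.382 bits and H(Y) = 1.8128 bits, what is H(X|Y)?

Chain rule: H(X,Y) = H(X|Y) + H(Y)
H(X|Y) = H(X,Y) - H(Y) = 2.382 - 1.8128 = 0.5692 bits


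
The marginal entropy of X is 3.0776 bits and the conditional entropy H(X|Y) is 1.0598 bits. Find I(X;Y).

I(X;Y) = H(X) - H(X|Y)
I(X;Y) = 3.0776 - 1.0598 = 2.0178 bits


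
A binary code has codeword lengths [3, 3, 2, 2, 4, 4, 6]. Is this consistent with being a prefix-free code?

Kraft inequality: Σ 2^(-l_i) ≤ 1 for prefix-free code
Calculating: 2^(-3) + 2^(-3) + 2^(-2) + 2^(-2) + 2^(-4) + 2^(-4) + 2^(-6)
= 0.125 + 0.125 + 0.25 + 0.25 + 0.0625 + 0.0625 + 0.015625
= 0.8906
Since 0.8906 ≤ 1, prefix-free code exists


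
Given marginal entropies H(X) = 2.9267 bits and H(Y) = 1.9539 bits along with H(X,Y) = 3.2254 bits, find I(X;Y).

I(X;Y) = H(X) + H(Y) - H(X,Y)
I(X;Y) = 2.9267 + 1.9539 - 3.2254 = 1.6552 bits


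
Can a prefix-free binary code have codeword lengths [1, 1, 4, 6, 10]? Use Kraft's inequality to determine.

Kraft inequality: Σ 2^(-l_i) ≤ 1 for prefix-free code
Calculating: 2^(-1) + 2^(-1) + 2^(-4) + 2^(-6) + 2^(-10)
= 0.5 + 0.5 + 0.0625 + 0.015625 + 0.0009765625
= 1.0791
Since 1.0791 > 1, prefix-free code does not exist


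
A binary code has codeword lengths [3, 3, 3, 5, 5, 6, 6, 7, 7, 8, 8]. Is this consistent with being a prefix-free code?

Kraft inequality: Σ 2^(-l_i) ≤ 1 for prefix-free code
Calculating: 2^(-3) + 2^(-3) + 2^(-3) + 2^(-5) + 2^(-5) + 2^(-6) + 2^(-6) + 2^(-7) + 2^(-7) + 2^(-8) + 2^(-8)
= 0.125 + 0.125 + 0.125 + 0.03125 + 0.03125 + 0.015625 + 0.015625 + 0.0078125 + 0.0078125 + 0.00390625 + 0.00390625
= 0.4922
Since 0.4922 ≤ 1, prefix-free code exists


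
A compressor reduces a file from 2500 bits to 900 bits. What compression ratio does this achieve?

Compression ratio = Original / Compressed
= 2500 / 900 = 2.78:1


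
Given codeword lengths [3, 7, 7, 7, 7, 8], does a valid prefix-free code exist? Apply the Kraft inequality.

Kraft inequality: Σ 2^(-l_i) ≤ 1 for prefix-free code
Calculating: 2^(-3) + 2^(-7) + 2^(-7) + 2^(-7) + 2^(-7) + 2^(-8)
= 0.125 + 0.0078125 + 0.0078125 + 0.0078125 + 0.0078125 + 0.00390625
= 0.1602
Since 0.1602 ≤ 1, prefix-free code exists


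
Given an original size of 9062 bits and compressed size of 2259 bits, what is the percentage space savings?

Space savings = (1 - Compressed/Original) × 100%
= (1 - 2259/9062) × 100%
= 75.07%


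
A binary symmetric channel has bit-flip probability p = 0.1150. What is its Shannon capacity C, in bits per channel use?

For BSC with error probability p:
C = 1 - H(p) where H(p) is binary entropy
H(0.1150) = -0.1150 × log₂(0.1150) - 0.8850 × log₂(0.8850)
H(p) = 0.5148
C = 1 - 0.5148 = 0.4852 bits/use


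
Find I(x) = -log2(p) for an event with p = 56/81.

Information content I(x) = -log₂(p(x))
I = -log₂(56/81) = -log₂(0.6914)
I = 0.5325 bits


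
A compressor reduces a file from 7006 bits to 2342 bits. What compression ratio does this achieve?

Compression ratio = Original / Compressed
= 7006 / 2342 = 2.99:1


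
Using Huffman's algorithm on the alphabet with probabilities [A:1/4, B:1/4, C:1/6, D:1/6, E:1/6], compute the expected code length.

Huffman tree construction:
Combine smallest probabilities repeatedly
Resulting codes:
  A: 01 (length 2)
  B: 10 (length 2)
  C: 110 (length 3)
  D: 111 (length 3)
  E: 00 (length 2)
Average length = Σ p(s) × length(s) = 2.3333 bits


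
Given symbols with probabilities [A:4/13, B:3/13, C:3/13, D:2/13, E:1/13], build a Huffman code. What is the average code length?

Huffman tree construction:
Combine smallest probabilities repeatedly
Resulting codes:
  A: 11 (length 2)
  B: 00 (length 2)
  C: 01 (length 2)
  D: 101 (length 3)
  E: 100 (length 3)
Average length = Σ p(s) × length(s) = 2.2308 bits


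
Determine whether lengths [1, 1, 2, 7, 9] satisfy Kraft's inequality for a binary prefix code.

Kraft inequality: Σ 2^(-l_i) ≤ 1 for prefix-free code
Calculating: 2^(-1) + 2^(-1) + 2^(-2) + 2^(-7) + 2^(-9)
= 0.5 + 0.5 + 0.25 + 0.0078125 + 0.001953125
= 1.2598
Since 1.2598 > 1, prefix-free code does not exist


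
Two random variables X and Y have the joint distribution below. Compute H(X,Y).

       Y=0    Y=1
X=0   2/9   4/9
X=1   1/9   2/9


H(X,Y) = -Σ p(x,y) log₂ p(x,y)
  p(0,0)=2/9: -0.2222 × log₂(0.2222) = 0.4822
  p(0,1)=4/9: -0.4444 × log₂(0.4444) = 0.5200
  p(1,0)=1/9: -0.1111 × log₂(0.1111) = 0.3522
  p(1,1)=2/9: -0.2222 × log₂(0.2222) = 0.4822
H(X,Y) = 1.8366 bits


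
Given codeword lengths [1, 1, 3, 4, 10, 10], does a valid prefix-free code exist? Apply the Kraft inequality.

Kraft inequality: Σ 2^(-l_i) ≤ 1 for prefix-free code
Calculating: 2^(-1) + 2^(-1) + 2^(-3) + 2^(-4) + 2^(-10) + 2^(-10)
= 0.5 + 0.5 + 0.125 + 0.0625 + 0.0009765625 + 0.0009765625
= 1.1895
Since 1.1895 > 1, prefix-free code does not exist


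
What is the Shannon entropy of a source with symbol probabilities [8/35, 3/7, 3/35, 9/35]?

H(X) = -Σ p(x) log₂ p(x)
  -8/35 × log₂(8/35) = 0.4867
  -3/7 × log₂(3/7) = 0.5239
  -3/35 × log₂(3/35) = 0.3038
  -9/35 × log₂(9/35) = 0.5038
H(X) = 1.8182 bits


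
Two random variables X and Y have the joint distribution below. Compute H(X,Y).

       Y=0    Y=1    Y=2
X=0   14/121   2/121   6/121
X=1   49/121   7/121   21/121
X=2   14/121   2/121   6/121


H(X,Y) = -Σ p(x,y) log₂ p(x,y)
  p(0,0)=14/121: -0.1157 × log₂(0.1157) = 0.3600
  p(0,1)=2/121: -0.0165 × log₂(0.0165) = 0.0978
  p(0,2)=6/121: -0.0496 × log₂(0.0496) = 0.2149
  p(1,0)=49/121: -0.4050 × log₂(0.4050) = 0.5281
  p(1,1)=7/121: -0.0579 × log₂(0.0579) = 0.2379
  p(1,2)=21/121: -0.1736 × log₂(0.1736) = 0.4385
  p(2,0)=14/121: -0.1157 × log₂(0.1157) = 0.3600
  p(2,1)=2/121: -0.0165 × log₂(0.0165) = 0.0978
  p(2,2)=6/121: -0.0496 × log₂(0.0496) = 0.2149
H(X,Y) = 2.5500 bits


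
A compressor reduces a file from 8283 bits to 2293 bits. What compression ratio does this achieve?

Compression ratio = Original / Compressed
= 8283 / 2293 = 3.61:1


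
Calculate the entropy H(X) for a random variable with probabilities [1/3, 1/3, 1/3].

H(X) = -Σ p(x) log₂ p(x)
  -1/3 × log₂(1/3) = 0.5283
  -1/3 × log₂(1/3) = 0.5283
  -1/3 × log₂(1/3) = 0.5283
H(X) = 1.5850 bits


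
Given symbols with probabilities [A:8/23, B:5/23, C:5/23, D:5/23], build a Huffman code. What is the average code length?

Huffman tree construction:
Combine smallest probabilities repeatedly
Resulting codes:
  A: 11 (length 2)
  B: 00 (length 2)
  C: 01 (length 2)
  D: 10 (length 2)
Average length = Σ p(s) × length(s) = 2.0000 bits


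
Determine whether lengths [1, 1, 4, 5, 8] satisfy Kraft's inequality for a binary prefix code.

Kraft inequality: Σ 2^(-l_i) ≤ 1 for prefix-free code
Calculating: 2^(-1) + 2^(-1) + 2^(-4) + 2^(-5) + 2^(-8)
= 0.5 + 0.5 + 0.0625 + 0.03125 + 0.00390625
= 1.0977
Since 1.0977 > 1, prefix-free code does not exist


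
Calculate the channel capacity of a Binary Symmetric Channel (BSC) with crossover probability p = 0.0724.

For BSC with error probability p:
C = 1 - H(p) where H(p) is binary entropy
H(0.0724) = -0.0724 × log₂(0.0724) - 0.9276 × log₂(0.9276)
H(p) = 0.3748
C = 1 - 0.3748 = 0.6252 bits/use


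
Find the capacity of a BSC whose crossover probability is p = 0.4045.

For BSC with error probability p:
C = 1 - H(p) where H(p) is binary entropy
H(0.4045) = -0.4045 × log₂(0.4045) - 0.5955 × log₂(0.5955)
H(p) = 0.9735
C = 1 - 0.9735 = 0.0265 bits/use


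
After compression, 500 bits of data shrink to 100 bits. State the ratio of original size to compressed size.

Compression ratio = Original / Compressed
= 500 / 100 = 5.00:1


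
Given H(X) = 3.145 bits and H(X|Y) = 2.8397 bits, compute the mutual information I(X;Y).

I(X;Y) = H(X) - H(X|Y)
I(X;Y) = 3.145 - 2.8397 = 0.3053 bits


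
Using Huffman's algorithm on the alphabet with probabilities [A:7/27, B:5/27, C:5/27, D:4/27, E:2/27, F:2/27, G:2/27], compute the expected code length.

Huffman tree construction:
Combine smallest probabilities repeatedly
Resulting codes:
  A: 10 (length 2)
  B: 111 (length 3)
  C: 00 (length 2)
  D: 011 (length 3)
  E: 1100 (length 4)
  F: 1101 (length 4)
  G: 010 (length 3)
Average length = Σ p(s) × length(s) = 2.7037 bits


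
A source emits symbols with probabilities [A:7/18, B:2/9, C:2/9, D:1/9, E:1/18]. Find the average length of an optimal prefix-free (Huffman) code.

Huffman tree construction:
Combine smallest probabilities repeatedly
Resulting codes:
  A: 11 (length 2)
  B: 01 (length 2)
  C: 10 (length 2)
  D: 001 (length 3)
  E: 000 (length 3)
Average length = Σ p(s) × length(s) = 2.1667 bits


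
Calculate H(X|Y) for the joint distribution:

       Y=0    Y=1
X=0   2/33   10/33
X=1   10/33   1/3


H(X|Y) = Σ_y p(y) H(X|Y=y)
  p(Y=0) = 4/11, H(X|Y=0) = 0.6500
  p(Y=1) = 7/11, H(X|Y=1) = 0.9984
H(X|Y) = 0.3636×0.6500 + 0.6364×0.9984 = 0.8717 bits


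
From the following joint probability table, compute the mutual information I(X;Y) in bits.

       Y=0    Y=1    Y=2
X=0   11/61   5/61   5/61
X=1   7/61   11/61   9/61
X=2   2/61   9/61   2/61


H(X) = 1.5254, H(Y) = 1.5613, H(X,Y) = 2.9793
I(X;Y) = H(X) + H(Y) - H(X,Y) = 0.1074 bits


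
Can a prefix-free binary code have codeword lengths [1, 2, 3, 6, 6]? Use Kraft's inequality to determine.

Kraft inequality: Σ 2^(-l_i) ≤ 1 for prefix-free code
Calculating: 2^(-1) + 2^(-2) + 2^(-3) + 2^(-6) + 2^(-6)
= 0.5 + 0.25 + 0.125 + 0.015625 + 0.015625
= 0.9062
Since 0.9062 ≤ 1, prefix-free code exists


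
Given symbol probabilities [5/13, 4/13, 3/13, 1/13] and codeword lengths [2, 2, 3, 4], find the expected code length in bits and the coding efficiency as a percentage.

Average length L = Σ p_i × l_i = 2.3846 bits
Entropy H = 1.8262 bits
Efficiency η = H/L × 100% = 76.58%


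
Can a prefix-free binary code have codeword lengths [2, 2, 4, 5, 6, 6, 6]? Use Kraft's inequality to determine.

Kraft inequality: Σ 2^(-l_i) ≤ 1 for prefix-free code
Calculating: 2^(-2) + 2^(-2) + 2^(-4) + 2^(-5) + 2^(-6) + 2^(-6) + 2^(-6)
= 0.25 + 0.25 + 0.0625 + 0.03125 + 0.015625 + 0.015625 + 0.015625
= 0.6406
Since 0.6406 ≤ 1, prefix-free code exists


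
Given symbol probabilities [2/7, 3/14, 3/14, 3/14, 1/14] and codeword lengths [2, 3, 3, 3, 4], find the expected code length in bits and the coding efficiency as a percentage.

Average length L = Σ p_i × l_i = 2.7857 bits
Entropy H = 2.2170 bits
Efficiency η = H/L × 100% = 79.59%


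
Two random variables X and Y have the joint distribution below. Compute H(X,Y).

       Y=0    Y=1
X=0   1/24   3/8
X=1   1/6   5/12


H(X,Y) = -Σ p(x,y) log₂ p(x,y)
  p(0,0)=1/24: -0.0417 × log₂(0.0417) = 0.1910
  p(0,1)=3/8: -0.3750 × log₂(0.3750) = 0.5306
  p(1,0)=1/6: -0.1667 × log₂(0.1667) = 0.4308
  p(1,1)=5/12: -0.4167 × log₂(0.4167) = 0.5263
H(X,Y) = 1.6788 bits


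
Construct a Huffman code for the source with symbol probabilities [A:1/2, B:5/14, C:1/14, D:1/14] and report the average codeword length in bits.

Huffman tree construction:
Combine smallest probabilities repeatedly
Resulting codes:
  A: 0 (length 1)
  B: 11 (length 2)
  C: 100 (length 3)
  D: 101 (length 3)
Average length = Σ p(s) × length(s) = 1.6429 bits


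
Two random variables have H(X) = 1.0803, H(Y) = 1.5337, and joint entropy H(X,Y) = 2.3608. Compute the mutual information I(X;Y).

I(X;Y) = H(X) + H(Y) - H(X,Y)
I(X;Y) = 1.0803 + 1.5337 - 2.3608 = 0.2532 bits


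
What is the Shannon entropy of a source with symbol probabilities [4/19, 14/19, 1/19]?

H(X) = -Σ p(x) log₂ p(x)
  -4/19 × log₂(4/19) = 0.4732
  -14/19 × log₂(14/19) = 0.3246
  -1/19 × log₂(1/19) = 0.2236
H(X) = 1.0215 bits


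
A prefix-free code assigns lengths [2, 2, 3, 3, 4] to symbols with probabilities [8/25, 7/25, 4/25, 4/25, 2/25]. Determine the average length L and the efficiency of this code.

Average length L = Σ p_i × l_i = 2.4800 bits
Entropy H = 2.1778 bits
Efficiency η = H/L × 100% = 87.81%


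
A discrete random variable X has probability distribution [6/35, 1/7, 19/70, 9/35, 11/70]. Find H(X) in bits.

H(X) = -Σ p(x) log₂ p(x)
  -6/35 × log₂(6/35) = 0.4362
  -1/7 × log₂(1/7) = 0.4011
  -19/70 × log₂(19/70) = 0.5107
  -9/35 × log₂(9/35) = 0.5038
  -11/70 × log₂(11/70) = 0.4195
H(X) = 2.2713 bits


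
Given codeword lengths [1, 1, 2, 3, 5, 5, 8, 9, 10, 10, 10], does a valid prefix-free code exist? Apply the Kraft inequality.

Kraft inequality: Σ 2^(-l_i) ≤ 1 for prefix-free code
Calculating: 2^(-1) + 2^(-1) + 2^(-2) + 2^(-3) + 2^(-5) + 2^(-5) + 2^(-8) + 2^(-9) + 2^(-10) + 2^(-10) + 2^(-10)
= 0.5 + 0.5 + 0.25 + 0.125 + 0.03125 + 0.03125 + 0.00390625 + 0.001953125 + 0.0009765625 + 0.0009765625 + 0.0009765625
= 1.4463
Since 1.4463 > 1, prefix-free code does not exist


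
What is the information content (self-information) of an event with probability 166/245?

Information content I(x) = -log₂(p(x))
I = -log₂(166/245) = -log₂(0.6776)
I = 0.5616 bits


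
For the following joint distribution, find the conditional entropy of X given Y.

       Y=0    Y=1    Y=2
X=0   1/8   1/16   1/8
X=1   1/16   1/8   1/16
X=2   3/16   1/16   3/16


H(X|Y) = Σ_y p(y) H(X|Y=y)
  p(Y=0) = 3/8, H(X|Y=0) = 1.4591
  p(Y=1) = 1/4, H(X|Y=1) = 1.5000
  p(Y=2) = 3/8, H(X|Y=2) = 1.4591
H(X|Y) = 0.3750×1.4591 + 0.2500×1.5000 + 0.3750×1.4591 = 1.4694 bits


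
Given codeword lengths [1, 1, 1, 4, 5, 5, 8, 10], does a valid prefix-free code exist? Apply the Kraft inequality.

Kraft inequality: Σ 2^(-l_i) ≤ 1 for prefix-free code
Calculating: 2^(-1) + 2^(-1) + 2^(-1) + 2^(-4) + 2^(-5) + 2^(-5) + 2^(-8) + 2^(-10)
= 0.5 + 0.5 + 0.5 + 0.0625 + 0.03125 + 0.03125 + 0.00390625 + 0.0009765625
= 1.6299
Since 1.6299 > 1, prefix-free code does not exist


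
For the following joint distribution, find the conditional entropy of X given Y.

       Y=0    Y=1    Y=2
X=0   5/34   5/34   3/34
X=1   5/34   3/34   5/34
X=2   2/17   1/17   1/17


H(X|Y) = Σ_y p(y) H(X|Y=y)
  p(Y=0) = 7/17, H(X|Y=0) = 1.5774
  p(Y=1) = 5/17, H(X|Y=1) = 1.4855
  p(Y=2) = 5/17, H(X|Y=2) = 1.4855
H(X|Y) = 0.4118×1.5774 + 0.2941×1.4855 + 0.2941×1.4855 = 1.5233 bits


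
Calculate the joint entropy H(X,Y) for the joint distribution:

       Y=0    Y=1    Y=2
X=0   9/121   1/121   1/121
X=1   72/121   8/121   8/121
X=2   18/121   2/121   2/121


H(X,Y) = -Σ p(x,y) log₂ p(x,y)
  p(0,0)=9/121: -0.0744 × log₂(0.0744) = 0.2788
  p(0,1)=1/121: -0.0083 × log₂(0.0083) = 0.0572
  p(0,2)=1/121: -0.0083 × log₂(0.0083) = 0.0572
  p(1,0)=72/121: -0.5950 × log₂(0.5950) = 0.4456
  p(1,1)=8/121: -0.0661 × log₂(0.0661) = 0.2591
  p(1,2)=8/121: -0.0661 × log₂(0.0661) = 0.2591
  p(2,0)=18/121: -0.1488 × log₂(0.1488) = 0.4089
  p(2,1)=2/121: -0.0165 × log₂(0.0165) = 0.0978
  p(2,2)=2/121: -0.0165 × log₂(0.0165) = 0.0978
H(X,Y) = 1.9617 bits


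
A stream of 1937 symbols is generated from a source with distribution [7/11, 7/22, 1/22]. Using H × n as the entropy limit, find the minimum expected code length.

Entropy H = 1.1433 bits/symbol
Minimum bits = H × n = 1.1433 × 1937
= 2214.61 bits


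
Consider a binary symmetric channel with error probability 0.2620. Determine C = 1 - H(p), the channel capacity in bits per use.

For BSC with error probability p:
C = 1 - H(p) where H(p) is binary entropy
H(0.2620) = -0.2620 × log₂(0.2620) - 0.7380 × log₂(0.7380)
H(p) = 0.8297
C = 1 - 0.8297 = 0.1703 bits/use


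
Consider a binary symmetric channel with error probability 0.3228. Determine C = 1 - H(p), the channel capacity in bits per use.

For BSC with error probability p:
C = 1 - H(p) where H(p) is binary entropy
H(0.3228) = -0.3228 × log₂(0.3228) - 0.6772 × log₂(0.6772)
H(p) = 0.9074
C = 1 - 0.9074 = 0.0926 bits/use


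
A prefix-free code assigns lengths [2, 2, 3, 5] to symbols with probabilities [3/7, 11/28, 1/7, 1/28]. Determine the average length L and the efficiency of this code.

Average length L = Σ p_i × l_i = 2.2500 bits
Entropy H = 1.6262 bits
Efficiency η = H/L × 100% = 72.27%


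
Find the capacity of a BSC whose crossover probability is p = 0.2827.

For BSC with error probability p:
C = 1 - H(p) where H(p) is binary entropy
H(0.2827) = -0.2827 × log₂(0.2827) - 0.7173 × log₂(0.7173)
H(p) = 0.8591
C = 1 - 0.8591 = 0.1409 bits/use


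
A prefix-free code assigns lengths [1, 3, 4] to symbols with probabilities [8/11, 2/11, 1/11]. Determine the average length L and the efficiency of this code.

Average length L = Σ p_i × l_i = 1.6364 bits
Entropy H = 1.0958 bits
Efficiency η = H/L × 100% = 66.97%


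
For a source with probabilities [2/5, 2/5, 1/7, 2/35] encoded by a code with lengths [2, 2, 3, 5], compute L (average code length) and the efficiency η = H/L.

Average length L = Σ p_i × l_i = 2.3143 bits
Entropy H = 1.6946 bits
Efficiency η = H/L × 100% = 73.22%


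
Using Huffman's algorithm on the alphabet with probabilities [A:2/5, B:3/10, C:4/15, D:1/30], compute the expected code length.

Huffman tree construction:
Combine smallest probabilities repeatedly
Resulting codes:
  A: 0 (length 1)
  B: 10 (length 2)
  C: 111 (length 3)
  D: 110 (length 3)
Average length = Σ p(s) × length(s) = 1.9000 bits


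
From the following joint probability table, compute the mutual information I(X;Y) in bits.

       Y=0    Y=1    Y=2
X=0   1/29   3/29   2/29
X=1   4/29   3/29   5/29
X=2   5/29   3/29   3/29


H(X) = 1.5275, H(Y) = 1.5832, H(X,Y) = 3.0566
I(X;Y) = H(X) + H(Y) - H(X,Y) = 0.0541 bits


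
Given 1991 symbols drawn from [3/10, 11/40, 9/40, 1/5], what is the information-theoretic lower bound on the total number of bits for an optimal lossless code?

Entropy H = 1.9819 bits/symbol
Minimum bits = H × n = 1.9819 × 1991
= 3945.89 bits


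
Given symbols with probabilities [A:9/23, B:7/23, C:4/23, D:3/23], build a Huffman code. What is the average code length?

Huffman tree construction:
Combine smallest probabilities repeatedly
Resulting codes:
  A: 0 (length 1)
  B: 10 (length 2)
  C: 111 (length 3)
  D: 110 (length 3)
Average length = Σ p(s) × length(s) = 1.9130 bits
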